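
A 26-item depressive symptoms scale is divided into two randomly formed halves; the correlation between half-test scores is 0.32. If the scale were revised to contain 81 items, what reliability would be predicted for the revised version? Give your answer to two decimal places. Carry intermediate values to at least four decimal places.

Full-test reliability from the split-half r: r_full = 2(0.32)/(1 + 0.32) = 0.4848
Then adjust to 81 items: n = 81/26 = 3.1154
r_new = n·r_full / (1 + (n − 1)·r_full) = 1.5103 / 2.0255 ≈ 0.7456

0.75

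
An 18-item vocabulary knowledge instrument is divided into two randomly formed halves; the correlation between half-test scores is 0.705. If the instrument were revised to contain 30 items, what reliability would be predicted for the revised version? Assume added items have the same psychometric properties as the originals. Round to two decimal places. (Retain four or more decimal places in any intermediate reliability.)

First correct the split-half correlation to full-test reliability: r_full = 2 × 0.705 / (1 + 0.705) ≈ 0.8270
Then adjust to 30 items: n = 30/18 = 1.6667
r_new = n·r_full / (1 + (n − 1)·r_full) = 1.3784 / 1.5514 ≈ 0.8885

0.89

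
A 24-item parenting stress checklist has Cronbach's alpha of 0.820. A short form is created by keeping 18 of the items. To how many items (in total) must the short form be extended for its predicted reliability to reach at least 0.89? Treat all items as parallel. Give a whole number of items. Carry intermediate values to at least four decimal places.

Short-form reliability: n = 18/24 = 0.7500; r_18 = n·r/(1+(n−1)r) ≈ 0.7736
Length factor from the short form to reach 0.89: n' = 0.89(1 − 0.7736) / [0.7736(1 − 0.89)] ≈ 2.3679
Total items = 2.3679 × 18 = 42.62, rounded up to 43.

43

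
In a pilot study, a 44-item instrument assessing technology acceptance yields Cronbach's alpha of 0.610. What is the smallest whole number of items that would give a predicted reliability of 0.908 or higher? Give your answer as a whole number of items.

Rearranging the Spearman-Brown formula for n,
n = r*(1 − r) / [ r (1 − r*) ]
n = [0.908 × 0.390] / [0.610 × 0.092]
n = 0.354120 / 0.056120 ≈ 6.3100
So the test needs 6.3100 × 44 ≈ 277.64 items; rounding up, 278.

278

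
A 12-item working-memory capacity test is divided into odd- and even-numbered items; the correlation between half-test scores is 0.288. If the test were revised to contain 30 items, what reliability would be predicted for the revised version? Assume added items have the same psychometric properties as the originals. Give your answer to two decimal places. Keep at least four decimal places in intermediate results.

Full-test reliability from the split-half r: r_full = 2(0.288)/(1 + 0.288) = 0.4472
Then adjust to 30 items: n = 30/12 = 2.5000
r_new = n·r_full / (1 + (n − 1)·r_full) = 1.1180 / 1.6708 ≈ 0.6691

0.67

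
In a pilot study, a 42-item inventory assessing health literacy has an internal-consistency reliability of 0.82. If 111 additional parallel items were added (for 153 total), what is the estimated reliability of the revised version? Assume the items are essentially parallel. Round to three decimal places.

Length ratio n = 153/42 = 3.6429
Spearman-Brown: r_new = n·r / (1 + (n − 1)·r)
r_new = 3.6429·0.82 / [1 + (3.6429 − 1)·0.82]
     = 2.9872 / 3.1672 = 0.9432

0.943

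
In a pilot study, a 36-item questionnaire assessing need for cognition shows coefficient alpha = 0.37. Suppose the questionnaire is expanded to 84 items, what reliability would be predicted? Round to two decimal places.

0.58

Length ratio n = 84/36 = 2.3333
By Spearman-Brown, r_new = n r / (1 + (n − 1) r).
r_new = (2.3333 × 0.37) / (1 + (2.3333 − 1) × 0.37)
r_new = 0.8633 / 1.4933 ≈ 0.5781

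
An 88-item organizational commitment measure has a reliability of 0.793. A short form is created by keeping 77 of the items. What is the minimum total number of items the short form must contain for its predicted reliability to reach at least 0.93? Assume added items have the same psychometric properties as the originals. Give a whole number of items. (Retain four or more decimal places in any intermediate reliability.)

306

First, r for the 77-item form: n = 77/88 = 0.8750, so r_77 = 0.8750·0.793/(1 + (0.8750 − 1)·0.793) = 0.7702
Then solve for n' with r_old = 0.7702, r_target = 0.93: n' = 0.93(1 − 0.7702)/[0.7702(1 − 0.93)] = 3.9640
Items = 3.9640 × 77 ≈ 305.23 → 306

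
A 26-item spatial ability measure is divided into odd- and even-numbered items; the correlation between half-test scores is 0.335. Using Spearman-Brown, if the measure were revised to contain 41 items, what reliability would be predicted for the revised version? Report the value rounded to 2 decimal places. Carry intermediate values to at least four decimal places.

Full-test reliability from the split-half r: r_full = 2(0.335)/(1 + 0.335) = 0.5019
Then adjust to 41 items: n = 41/26 = 1.5769
r_new = n·r_full / (1 + (n − 1)·r_full) = 0.7914 / 1.2895 ≈ 0.6137

0.61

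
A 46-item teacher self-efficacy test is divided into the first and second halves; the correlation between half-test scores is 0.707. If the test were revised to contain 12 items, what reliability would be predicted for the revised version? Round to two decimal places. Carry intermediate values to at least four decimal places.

0.56

First correct the split-half correlation to full-test reliability: r_full = 2 × 0.707 / (1 + 0.707) ≈ 0.8284
Then adjust to 12 items: n = 12/46 = 0.2609
r_new = n·r_full / (1 + (n − 1)·r_full) = 0.2161 / 0.3877 ≈ 0.5574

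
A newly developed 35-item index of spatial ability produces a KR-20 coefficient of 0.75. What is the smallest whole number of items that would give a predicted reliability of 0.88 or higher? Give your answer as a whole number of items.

n = [0.88 × 0.25] / [0.75 × 0.12]
n = 0.2200 / 0.0900 ≈ 2.4444
2.4444 × 35 = 85.55 → 86 items

86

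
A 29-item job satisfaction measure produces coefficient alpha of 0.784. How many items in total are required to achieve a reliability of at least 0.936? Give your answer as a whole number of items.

117

Spearman-Brown solved for the length factor n:
n = r_target (1 − r_old) / [ r_old (1 − r_target) ]
n = [0.936 × 0.216] / [0.784 × 0.064]
  = 0.202176 / 0.050176 = 4.0293
Items needed = n × 29 = 4.0293 × 29 ≈ 116.85 → round up to 117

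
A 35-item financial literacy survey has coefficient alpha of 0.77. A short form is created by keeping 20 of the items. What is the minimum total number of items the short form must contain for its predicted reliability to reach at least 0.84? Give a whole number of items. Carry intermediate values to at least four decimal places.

55

Short-form reliability: n = 20/35 = 0.5714; r_20 = n·r/(1+(n−1)r) ≈ 0.6567
Then solve for n' with r_old = 0.6567, r_target = 0.84: n' = 0.84(1 − 0.6567)/[0.6567(1 − 0.84)] = 2.7445
Items = 2.7445 × 20 ≈ 54.89 → 55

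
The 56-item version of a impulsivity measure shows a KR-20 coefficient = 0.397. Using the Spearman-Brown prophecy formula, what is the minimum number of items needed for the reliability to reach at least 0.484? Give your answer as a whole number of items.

Spearman-Brown solved for the length factor n:
n = r*(1 − r) / [ r (1 − r*) ]
n = [0.484 × 0.603] / [0.397 × 0.516]
  = 0.291852 / 0.204852 = 1.4247
So the test needs 1.4247 × 56 ≈ 79.78 items; rounding up, 80.

80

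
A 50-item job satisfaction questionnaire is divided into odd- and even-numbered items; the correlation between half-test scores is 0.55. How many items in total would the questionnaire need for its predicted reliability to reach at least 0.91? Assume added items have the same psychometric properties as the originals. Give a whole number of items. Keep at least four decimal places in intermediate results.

Corrected full-test reliability: r_full = 2 × 0.55 / (1 + 0.55) ≈ 0.7097
n = r_tgt(1 − r_full) / [r_full(1 − r_tgt)] = 0.91 × 0.2903 / (0.7097 × 0.09) ≈ 4.1359
Required items = 4.1359 × 50 = 206.80, so 207 items.

207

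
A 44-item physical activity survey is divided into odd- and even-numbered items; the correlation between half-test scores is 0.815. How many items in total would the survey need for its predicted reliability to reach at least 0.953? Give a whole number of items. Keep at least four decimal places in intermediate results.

102

r_full = 2(0.815)/(1 + 0.815) = 0.8981
n = r_tgt(1 − r_full) / [r_full(1 − r_tgt)] = 0.953 × 0.1019 / (0.8981 × 0.047) ≈ 2.3006
Required items = 2.3006 × 44 = 101.23, so 102 items.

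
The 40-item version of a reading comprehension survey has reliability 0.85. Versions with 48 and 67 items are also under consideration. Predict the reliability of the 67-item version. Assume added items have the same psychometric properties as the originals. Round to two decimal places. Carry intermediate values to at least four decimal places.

The 48-item form is not needed; work directly from the 40-item form with n = 67/40 = 1.6750.
r_{67} = n·r / (1 + (n − 1)·r) = 1.4238 / 1.5737 ≈ 0.9047

0.90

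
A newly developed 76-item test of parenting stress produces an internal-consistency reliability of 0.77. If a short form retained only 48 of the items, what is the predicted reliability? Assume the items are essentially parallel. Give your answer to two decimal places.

Length ratio n = 48/76 = 0.6316
Apply the Spearman-Brown prophecy formula, r' = nr / [1 + (n − 1)r]:
r_new = 0.6316·0.77 / [1 + (0.6316 − 1)·0.77]
     = 0.4863 / 0.7163 = 0.6789

0.68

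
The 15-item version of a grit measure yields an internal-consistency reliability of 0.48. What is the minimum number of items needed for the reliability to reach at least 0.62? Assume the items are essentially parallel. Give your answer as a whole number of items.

27

Rearranging the Spearman-Brown formula for n,
n = r*(1 − r) / [ r (1 − r*) ]
n = 0.62(1 − 0.48) / [0.48(1 − 0.62)]
  = 0.3224 / 0.1824 = 1.7675
1.7675 × 15 = 26.51 → 27 items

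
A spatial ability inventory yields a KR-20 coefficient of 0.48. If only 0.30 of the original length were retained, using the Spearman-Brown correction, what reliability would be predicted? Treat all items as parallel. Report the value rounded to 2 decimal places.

r_new = (0.3 × 0.48) / (1 + (0.3 − 1) × 0.48)
r_new = 0.1440 / 0.6640 ≈ 0.2169

0.22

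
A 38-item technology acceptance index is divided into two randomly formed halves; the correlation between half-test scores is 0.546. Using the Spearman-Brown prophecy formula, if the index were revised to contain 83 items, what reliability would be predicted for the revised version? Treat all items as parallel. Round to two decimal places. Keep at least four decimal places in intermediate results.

0.84

Full-test reliability from the split-half r: r_full = 2(0.546)/(1 + 0.546) = 0.7063
Then adjust to 83 items: n = 83/38 = 2.1842
r_new = n·r_full / (1 + (n − 1)·r_full) = 1.5427 / 1.8364 ≈ 0.8401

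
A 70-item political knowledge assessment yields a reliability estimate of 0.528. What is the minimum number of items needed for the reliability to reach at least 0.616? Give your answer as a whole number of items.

101

Rearranging the Spearman-Brown formula for n,
n = r*(1 − r) / [ r (1 − r*) ]
n = 0.616(1 − 0.528) / [0.528(1 − 0.616)]
  = 0.290752 / 0.202752 = 1.4340
Items needed = n × 70 = 1.4340 × 70 ≈ 100.38 → round up to 101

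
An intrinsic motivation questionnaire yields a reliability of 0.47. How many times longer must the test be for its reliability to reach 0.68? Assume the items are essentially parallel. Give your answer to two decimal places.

n = 0.68(1 − 0.47) / [0.47(1 − 0.68)]
n = 0.3604 / 0.1504 ≈ 2.3963

2.40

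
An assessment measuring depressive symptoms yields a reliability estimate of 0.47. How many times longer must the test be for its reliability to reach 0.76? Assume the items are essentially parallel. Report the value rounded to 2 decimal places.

3.57

Spearman-Brown solved for the length factor n:
n = r*(1 − r) / [ r (1 − r*) ]
n = 0.76(1 − 0.47) / [0.47(1 − 0.76)]
n = 0.4028 / 0.1128 ≈ 3.5709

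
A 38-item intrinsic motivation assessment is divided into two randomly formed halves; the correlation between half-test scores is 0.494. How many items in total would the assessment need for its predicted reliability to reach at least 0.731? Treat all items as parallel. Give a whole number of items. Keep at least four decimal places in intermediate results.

Corrected full-test reliability: r_full = 2 × 0.494 / (1 + 0.494) ≈ 0.6613
Solve Spearman-Brown for n: n = 0.731(1 − 0.6613) / [0.6613(1 − 0.731)] = 1.3918
Items = 1.3918 × 38 ≈ 52.89 → 53

53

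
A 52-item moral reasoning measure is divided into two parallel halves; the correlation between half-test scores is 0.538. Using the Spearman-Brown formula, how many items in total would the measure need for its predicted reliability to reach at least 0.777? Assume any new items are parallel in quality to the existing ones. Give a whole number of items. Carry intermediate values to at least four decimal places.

r_full = 2(0.538)/(1 + 0.538) = 0.6996
n = r_tgt(1 − r_full) / [r_full(1 − r_tgt)] = 0.777 × 0.3004 / (0.6996 × 0.223) ≈ 1.4961
Items = 1.4961 × 52 ≈ 77.80 → 78

78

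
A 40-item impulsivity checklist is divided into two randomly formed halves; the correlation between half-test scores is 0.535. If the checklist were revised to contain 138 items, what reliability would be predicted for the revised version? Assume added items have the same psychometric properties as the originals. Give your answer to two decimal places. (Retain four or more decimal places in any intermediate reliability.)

Spearman-Brown correction (n = 2): r_full = 2·0.535/(1 + 0.535) = 0.6971
Then adjust to 138 items: n = 138/40 = 3.4500
r_new = n·r_full / (1 + (n − 1)·r_full) = 2.4050 / 2.7079 ≈ 0.8881

0.89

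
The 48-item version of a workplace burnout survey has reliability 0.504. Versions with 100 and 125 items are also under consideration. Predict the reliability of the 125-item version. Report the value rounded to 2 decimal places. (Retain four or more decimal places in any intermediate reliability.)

The 100-item form is not needed; work directly from the 48-item form with n = 125/48 = 2.6042.
r_{125} = n·r / (1 + (n − 1)·r) = 1.3125 / 1.8085 ≈ 0.7257

0.73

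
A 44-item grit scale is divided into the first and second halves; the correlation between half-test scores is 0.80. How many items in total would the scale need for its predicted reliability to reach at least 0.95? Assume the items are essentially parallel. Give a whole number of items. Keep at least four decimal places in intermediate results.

105

r_full = 2(0.80)/(1 + 0.80) = 0.8889
Solve Spearman-Brown for n: n = 0.95(1 − 0.8889) / [0.8889(1 − 0.95)] = 2.3747
Items = 2.3747 × 44 ≈ 104.49 → 105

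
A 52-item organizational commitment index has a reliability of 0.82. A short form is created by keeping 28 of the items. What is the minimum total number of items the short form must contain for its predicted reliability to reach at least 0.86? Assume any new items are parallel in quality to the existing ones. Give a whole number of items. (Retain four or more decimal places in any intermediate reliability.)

First, r for the 28-item form: n = 28/52 = 0.5385, so r_28 = 0.5385·0.82/(1 + (0.5385 − 1)·0.82) = 0.7104
Length factor from the short form to reach 0.86: n' = 0.86(1 − 0.7104) / [0.7104(1 − 0.86)] ≈ 2.5042
Items = 2.5042 × 28 ≈ 70.12 → 71

71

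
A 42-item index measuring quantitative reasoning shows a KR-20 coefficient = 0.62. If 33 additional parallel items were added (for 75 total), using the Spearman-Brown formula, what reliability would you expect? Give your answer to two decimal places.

Length ratio n = 75/42 = 1.7857
r_new = (1.7857 × 0.62) / (1 + (1.7857 − 1) × 0.62)
r_new = 1.1071 / 1.4871 ≈ 0.7445

0.74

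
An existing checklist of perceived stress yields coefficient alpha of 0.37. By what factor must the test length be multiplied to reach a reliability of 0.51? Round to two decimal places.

1.77

n = [0.51 × 0.63] / [0.37 × 0.49]
n = 0.3213 / 0.1813 ≈ 1.7722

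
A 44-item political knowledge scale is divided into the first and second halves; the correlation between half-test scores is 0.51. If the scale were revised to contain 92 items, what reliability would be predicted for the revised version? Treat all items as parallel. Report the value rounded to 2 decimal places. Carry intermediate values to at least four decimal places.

0.81

Full-test reliability from the split-half r: r_full = 2(0.51)/(1 + 0.51) = 0.6755
Then adjust to 92 items: n = 92/44 = 2.0909
r_new = n·r_full / (1 + (n − 1)·r_full) = 1.4124 / 1.7369 ≈ 0.8132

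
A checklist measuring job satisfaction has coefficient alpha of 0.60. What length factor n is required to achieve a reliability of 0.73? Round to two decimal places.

Rearranging the Spearman-Brown formula for n,
n = r_target (1 − r_old) / [ r_old (1 − r_target) ]
n = [0.73 × 0.40] / [0.60 × 0.27]
n = 0.2920 / 0.1620 ≈ 1.8025

1.80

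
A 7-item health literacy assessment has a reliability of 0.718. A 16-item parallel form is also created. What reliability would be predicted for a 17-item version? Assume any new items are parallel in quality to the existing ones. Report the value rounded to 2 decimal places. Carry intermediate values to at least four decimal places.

The 16-item form is not needed; work directly from the 7-item form with n = 17/7 = 2.4286.
r_{17} = n·r / (1 + (n − 1)·r) = 1.7437 / 2.0257 ≈ 0.8608

0.86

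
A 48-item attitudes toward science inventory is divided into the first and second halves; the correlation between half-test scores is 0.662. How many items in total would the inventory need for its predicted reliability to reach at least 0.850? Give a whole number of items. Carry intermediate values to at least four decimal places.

70

Corrected full-test reliability: r_full = 2 × 0.662 / (1 + 0.662) ≈ 0.7966
n = r_tgt(1 − r_full) / [r_full(1 − r_tgt)] = 0.850 × 0.2034 / (0.7966 × 0.150) ≈ 1.4469
Items = 1.4469 × 48 ≈ 69.45 → 70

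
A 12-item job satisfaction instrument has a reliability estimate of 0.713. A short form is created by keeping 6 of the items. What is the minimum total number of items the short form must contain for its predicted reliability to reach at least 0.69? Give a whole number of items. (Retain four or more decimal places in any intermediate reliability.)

Short-form reliability: n = 6/12 = 0.5000; r_6 = n·r/(1+(n−1)r) ≈ 0.5540
Length factor from the short form to reach 0.69: n' = 0.69(1 − 0.5540) / [0.5540(1 − 0.69)] ≈ 1.7919
Items = 1.7919 × 6 ≈ 10.75 → 11

11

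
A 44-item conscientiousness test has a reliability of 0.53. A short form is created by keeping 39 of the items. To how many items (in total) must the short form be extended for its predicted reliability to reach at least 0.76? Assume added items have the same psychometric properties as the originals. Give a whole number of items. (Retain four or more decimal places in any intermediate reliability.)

124

First, r for the 39-item form: n = 39/44 = 0.8864, so r_39 = 0.8864·0.53/(1 + (0.8864 − 1)·0.53) = 0.4999
Length factor from the short form to reach 0.76: n' = 0.76(1 − 0.4999) / [0.4999(1 − 0.76)] ≈ 3.1679
Total items = 3.1679 × 39 = 123.55, rounded up to 124.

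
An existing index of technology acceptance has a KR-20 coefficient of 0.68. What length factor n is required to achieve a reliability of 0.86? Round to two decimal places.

2.89

n = 0.86(1 − 0.68) / [0.68(1 − 0.86)]
n = 0.2752 / 0.0952 ≈ 2.8908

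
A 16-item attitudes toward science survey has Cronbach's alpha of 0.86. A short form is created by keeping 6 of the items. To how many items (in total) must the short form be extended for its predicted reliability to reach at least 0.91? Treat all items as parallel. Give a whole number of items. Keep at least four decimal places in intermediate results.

27

Short-form reliability: n = 6/16 = 0.3750; r_6 = n·r/(1+(n−1)r) ≈ 0.6973
Length factor from the short form to reach 0.91: n' = 0.91(1 − 0.6973) / [0.6973(1 − 0.91)] ≈ 4.3893
Items = 4.3893 × 6 ≈ 26.34 → 27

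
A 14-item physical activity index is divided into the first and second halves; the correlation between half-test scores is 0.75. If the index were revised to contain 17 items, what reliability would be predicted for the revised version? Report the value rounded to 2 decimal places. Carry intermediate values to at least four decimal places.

Full-test reliability from the split-half r: r_full = 2(0.75)/(1 + 0.75) = 0.8571
Length factor from 14 to 17 items: n = 17/14 = 1.2143
r_new = n·r_full / (1 + (n − 1)·r_full) = 1.0408 / 1.1837 ≈ 0.8793

0.88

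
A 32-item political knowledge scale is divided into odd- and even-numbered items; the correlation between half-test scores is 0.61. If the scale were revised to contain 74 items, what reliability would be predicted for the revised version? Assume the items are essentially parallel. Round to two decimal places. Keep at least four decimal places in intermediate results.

Full-test reliability from the split-half r: r_full = 2(0.61)/(1 + 0.61) = 0.7578
Length factor from 32 to 74 items: n = 74/32 = 2.3125
r_new = n·r_full / (1 + (n − 1)·r_full) = 1.7524 / 1.9946 ≈ 0.8786

0.88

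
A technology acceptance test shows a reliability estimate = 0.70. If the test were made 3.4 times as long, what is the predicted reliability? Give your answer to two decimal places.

r_new = 3.4·0.70 / [1 + (3.4 − 1)·0.70]
     = 2.3800 / 2.6800 = 0.8881

0.89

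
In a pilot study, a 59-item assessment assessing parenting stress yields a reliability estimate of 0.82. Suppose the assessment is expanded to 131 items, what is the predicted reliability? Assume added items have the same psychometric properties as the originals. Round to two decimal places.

Length ratio n = 131/59 = 2.2203
Spearman-Brown: r_new = n·r / (1 + (n − 1)·r)
r_new = (2.2203 × 0.82) / (1 + (2.2203 − 1) × 0.82)
     = 1.8206 / 2.0006 = 0.9100

0.91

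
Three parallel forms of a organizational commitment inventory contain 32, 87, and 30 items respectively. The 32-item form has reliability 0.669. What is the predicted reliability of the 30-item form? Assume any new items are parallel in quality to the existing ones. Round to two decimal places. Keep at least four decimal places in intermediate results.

0.65

The 87-item form is not needed; work directly from the 32-item form with n = 30/32 = 0.9375.
r_{30} = n·r / (1 + (n − 1)·r) = 0.6272 / 0.9582 ≈ 0.6546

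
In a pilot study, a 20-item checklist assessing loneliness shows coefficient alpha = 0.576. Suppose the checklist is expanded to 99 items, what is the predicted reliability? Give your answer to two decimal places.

0.87

Length ratio n = 99/20 = 4.95
r_new = 4.95·0.576 / [1 + (4.95 − 1)·0.576]
     = 2.8512 / 3.2752 = 0.8705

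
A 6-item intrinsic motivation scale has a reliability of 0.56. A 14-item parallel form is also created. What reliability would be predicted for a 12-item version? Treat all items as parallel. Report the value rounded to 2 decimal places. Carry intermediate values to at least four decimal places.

Only the ratio of lengths matters: n = 12/6 = 2.0000
r_{12} = n·r / (1 + (n − 1)·r) = 1.1200 / 1.5600 ≈ 0.7179

0.72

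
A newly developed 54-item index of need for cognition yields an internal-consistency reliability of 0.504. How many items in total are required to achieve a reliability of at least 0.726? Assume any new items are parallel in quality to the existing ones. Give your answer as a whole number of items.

141

Rearranging the Spearman-Brown formula for n,
n = r*(1 − r) / [ r (1 − r*) ]
n = 0.726 × (1 − 0.504) / [ 0.504 × (1 − 0.726) ]
  = 0.360096 / 0.138096 = 2.6076
So the test needs 2.6076 × 54 ≈ 140.81 items; rounding up, 141.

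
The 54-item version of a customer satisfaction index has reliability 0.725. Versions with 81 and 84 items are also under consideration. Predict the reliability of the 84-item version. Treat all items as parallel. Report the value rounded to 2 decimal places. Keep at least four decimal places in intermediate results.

The 81-item form is not needed; work directly from the 54-item form with n = 84/54 = 1.5556.
r_{84} = n·r / (1 + (n − 1)·r) = 1.1278 / 1.4028 ≈ 0.8040

0.80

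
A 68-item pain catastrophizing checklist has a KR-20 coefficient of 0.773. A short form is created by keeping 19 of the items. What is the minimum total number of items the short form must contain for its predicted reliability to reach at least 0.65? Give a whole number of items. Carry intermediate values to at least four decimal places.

38

Short-form reliability: n = 19/68 = 0.2794; r_19 = n·r/(1+(n−1)r) ≈ 0.4876
Then solve for n' with r_old = 0.4876, r_target = 0.65: n' = 0.65(1 − 0.4876)/[0.4876(1 − 0.65)] = 1.9516
Total items = 1.9516 × 19 = 37.08, rounded up to 38.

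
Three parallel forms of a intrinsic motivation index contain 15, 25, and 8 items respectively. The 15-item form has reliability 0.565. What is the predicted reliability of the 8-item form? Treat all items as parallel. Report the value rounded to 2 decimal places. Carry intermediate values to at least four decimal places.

0.41

Only the ratio of lengths matters: n = 8/15 = 0.5333
r_{8} = n·r / (1 + (n − 1)·r) = 0.3013 / 0.7363 ≈ 0.4092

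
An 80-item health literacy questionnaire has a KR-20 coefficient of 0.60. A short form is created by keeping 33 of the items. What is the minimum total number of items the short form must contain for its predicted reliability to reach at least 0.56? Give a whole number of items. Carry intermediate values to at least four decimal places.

68

Short-form reliability: n = 33/80 = 0.4125; r_33 = n·r/(1+(n−1)r) ≈ 0.3822
Length factor from the short form to reach 0.56: n' = 0.56(1 − 0.3822) / [0.3822(1 − 0.56)] ≈ 2.0573
Total items = 2.0573 × 33 = 67.89, rounded up to 68.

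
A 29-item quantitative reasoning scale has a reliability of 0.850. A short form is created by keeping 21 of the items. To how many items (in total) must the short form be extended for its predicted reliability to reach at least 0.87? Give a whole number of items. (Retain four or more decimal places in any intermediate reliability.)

First, r for the 21-item form: n = 21/29 = 0.7241, so r_21 = 0.7241·0.850/(1 + (0.7241 − 1)·0.850) = 0.8040
Then solve for n' with r_old = 0.8040, r_target = 0.87: n' = 0.87(1 − 0.8040)/[0.8040(1 − 0.87)] = 1.6315
Total items = 1.6315 × 21 = 34.26, rounded up to 35.

35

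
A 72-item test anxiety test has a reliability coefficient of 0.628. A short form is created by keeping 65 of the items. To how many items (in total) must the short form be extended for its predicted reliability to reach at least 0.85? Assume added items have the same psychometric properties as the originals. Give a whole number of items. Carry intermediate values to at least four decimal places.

Short-form reliability: n = 65/72 = 0.9028; r_65 = n·r/(1+(n−1)r) ≈ 0.6038
Then solve for n' with r_old = 0.6038, r_target = 0.85: n' = 0.85(1 − 0.6038)/[0.6038(1 − 0.85)] = 3.7183
Items = 3.7183 × 65 ≈ 241.69 → 242

242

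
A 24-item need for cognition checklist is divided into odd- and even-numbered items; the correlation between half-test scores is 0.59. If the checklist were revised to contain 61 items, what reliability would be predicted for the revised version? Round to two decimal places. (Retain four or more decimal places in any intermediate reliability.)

0.88

Spearman-Brown correction (n = 2): r_full = 2·0.59/(1 + 0.59) = 0.7421
Length factor from 24 to 61 items: n = 61/24 = 2.5417
r_new = n·r_full / (1 + (n − 1)·r_full) = 1.8862 / 2.1441 ≈ 0.8797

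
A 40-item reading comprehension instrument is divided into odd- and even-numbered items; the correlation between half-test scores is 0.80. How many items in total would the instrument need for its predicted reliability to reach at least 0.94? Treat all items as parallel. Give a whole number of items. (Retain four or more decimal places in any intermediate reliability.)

Corrected full-test reliability: r_full = 2 × 0.80 / (1 + 0.80) ≈ 0.8889
n = r_tgt(1 − r_full) / [r_full(1 − r_tgt)] = 0.94 × 0.1111 / (0.8889 × 0.06) ≈ 1.9581
Required items = 1.9581 × 40 = 78.32, so 79 items.

79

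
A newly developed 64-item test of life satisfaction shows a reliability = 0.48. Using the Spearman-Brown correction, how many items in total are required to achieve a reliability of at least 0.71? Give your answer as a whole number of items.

n = 0.71(1 − 0.48) / [0.48(1 − 0.71)]
  = 0.3692 / 0.1392 = 2.6523
2.6523 × 64 = 169.75 → 170 items

170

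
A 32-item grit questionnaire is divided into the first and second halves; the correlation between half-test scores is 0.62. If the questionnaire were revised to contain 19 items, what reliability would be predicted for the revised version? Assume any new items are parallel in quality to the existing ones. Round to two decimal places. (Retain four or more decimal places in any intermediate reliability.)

Full-test reliability from the split-half r: r_full = 2(0.62)/(1 + 0.62) = 0.7654
Length factor from 32 to 19 items: n = 19/32 = 0.5938
r_new = n·r_full / (1 + (n − 1)·r_full) = 0.4545 / 0.6891 ≈ 0.6596

0.66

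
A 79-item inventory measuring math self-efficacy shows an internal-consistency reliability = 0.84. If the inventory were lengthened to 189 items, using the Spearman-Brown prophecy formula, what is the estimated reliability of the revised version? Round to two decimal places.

0.93

n = 189/79 = 2.3924
By Spearman-Brown, r_new = n r / (1 + (n − 1) r).
r_new = (2.3924 × 0.84) / (1 + (2.3924 − 1) × 0.84)
r_new = 2.0096 / 2.1696 ≈ 0.9263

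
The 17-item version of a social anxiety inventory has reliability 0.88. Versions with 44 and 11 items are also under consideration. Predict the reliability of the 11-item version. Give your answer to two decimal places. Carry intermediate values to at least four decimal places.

Only the ratio of lengths matters: n = 11/17 = 0.6471
r_{11} = n·r / (1 + (n − 1)·r) = 0.5694 / 0.6894 ≈ 0.8259

0.83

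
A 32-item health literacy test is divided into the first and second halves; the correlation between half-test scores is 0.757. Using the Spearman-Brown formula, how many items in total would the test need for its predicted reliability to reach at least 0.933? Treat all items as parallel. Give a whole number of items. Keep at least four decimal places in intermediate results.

Corrected full-test reliability: r_full = 2 × 0.757 / (1 + 0.757) ≈ 0.8617
Solve Spearman-Brown for n: n = 0.933(1 − 0.8617) / [0.8617(1 − 0.933)] = 2.2350
Items = 2.2350 × 32 ≈ 71.52 → 72

72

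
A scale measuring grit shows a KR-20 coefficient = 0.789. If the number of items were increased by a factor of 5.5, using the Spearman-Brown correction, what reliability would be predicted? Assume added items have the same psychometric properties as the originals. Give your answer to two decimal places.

Spearman-Brown: r_new = n·r / (1 + (n − 1)·r)
r_new = (5.5 × 0.789) / (1 + (5.5 − 1) × 0.789)
r_new = 4.3395 / 4.5505 ≈ 0.9536

0.95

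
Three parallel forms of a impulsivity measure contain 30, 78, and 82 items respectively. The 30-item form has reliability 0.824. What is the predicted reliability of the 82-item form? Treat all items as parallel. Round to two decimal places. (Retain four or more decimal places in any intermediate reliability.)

0.93

Only the ratio of lengths matters: n = 82/30 = 2.7333
r_{82} = n·r / (1 + (n − 1)·r) = 2.2522 / 2.4282 ≈ 0.9275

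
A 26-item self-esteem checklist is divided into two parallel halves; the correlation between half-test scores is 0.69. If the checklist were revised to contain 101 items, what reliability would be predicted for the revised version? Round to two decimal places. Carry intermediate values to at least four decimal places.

Full-test reliability from the split-half r: r_full = 2(0.69)/(1 + 0.69) = 0.8166
Length factor from 26 to 101 items: n = 101/26 = 3.8846
r_new = n·r_full / (1 + (n − 1)·r_full) = 3.1722 / 3.3556 ≈ 0.9453

0.95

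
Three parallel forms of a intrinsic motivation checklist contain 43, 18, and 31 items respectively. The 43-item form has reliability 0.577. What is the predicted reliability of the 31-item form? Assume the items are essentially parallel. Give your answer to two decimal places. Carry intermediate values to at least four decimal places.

0.50

The 18-item form is not needed; work directly from the 43-item form with n = 31/43 = 0.7209.
r_{31} = n·r / (1 + (n − 1)·r) = 0.4160 / 0.8390 ≈ 0.4958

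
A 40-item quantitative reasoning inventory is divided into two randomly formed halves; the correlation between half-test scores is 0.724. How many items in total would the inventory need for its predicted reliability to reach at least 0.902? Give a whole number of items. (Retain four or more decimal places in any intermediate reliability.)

Corrected full-test reliability: r_full = 2 × 0.724 / (1 + 0.724) ≈ 0.8399
n = r_tgt(1 − r_full) / [r_full(1 − r_tgt)] = 0.902 × 0.1601 / (0.8399 × 0.098) ≈ 1.7545
Items = 1.7545 × 40 ≈ 70.18 → 71

71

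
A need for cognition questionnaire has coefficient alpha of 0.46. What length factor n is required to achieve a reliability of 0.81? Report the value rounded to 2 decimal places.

5.00

n = [0.81 × 0.54] / [0.46 × 0.19]
  = 0.4374 / 0.0874 = 5.0046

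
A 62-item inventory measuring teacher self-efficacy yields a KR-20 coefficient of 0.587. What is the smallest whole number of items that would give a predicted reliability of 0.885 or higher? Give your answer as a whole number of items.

336

Invert Spearman-Brown to solve for n:
n = r_target (1 − r_old) / [ r_old (1 − r_target) ]
n = [0.885 × 0.413] / [0.587 × 0.115]
  = 0.365505 / 0.067505 = 5.4145
Items needed = n × 62 = 5.4145 × 62 ≈ 335.70 → round up to 336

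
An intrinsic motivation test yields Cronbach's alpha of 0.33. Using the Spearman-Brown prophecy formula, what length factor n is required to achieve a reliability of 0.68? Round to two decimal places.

n = [0.68 × 0.67] / [0.33 × 0.32]
  = 0.4556 / 0.1056 = 4.3144

4.31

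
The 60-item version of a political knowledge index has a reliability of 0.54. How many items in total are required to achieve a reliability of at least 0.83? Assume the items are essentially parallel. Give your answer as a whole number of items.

Invert Spearman-Brown to solve for n:
n = r*(1 − r) / [ r (1 − r*) ]
n = [0.83 × 0.46] / [0.54 × 0.17]
  = 0.3818 / 0.0918 = 4.1590
So the test needs 4.1590 × 60 ≈ 249.54 items; rounding up, 250.

250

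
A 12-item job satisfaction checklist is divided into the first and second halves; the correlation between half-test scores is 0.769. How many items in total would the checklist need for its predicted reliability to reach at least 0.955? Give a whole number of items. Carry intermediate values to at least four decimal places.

Corrected full-test reliability: r_full = 2 × 0.769 / (1 + 0.769) ≈ 0.8694
Solve Spearman-Brown for n: n = 0.955(1 − 0.8694) / [0.8694(1 − 0.955)] = 3.1880
Required items = 3.1880 × 12 = 38.26, so 39 items.

39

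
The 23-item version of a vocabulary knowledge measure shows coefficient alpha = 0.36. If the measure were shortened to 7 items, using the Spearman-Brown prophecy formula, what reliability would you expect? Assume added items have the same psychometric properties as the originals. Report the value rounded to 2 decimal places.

n = 7/23 = 0.3043
Spearman-Brown: r_new = n·r / (1 + (n − 1)·r)
r_new = 0.3043·0.36 / [1 + (0.3043 − 1)·0.36]
r_new = 0.1095 / 0.7495 ≈ 0.1461

0.15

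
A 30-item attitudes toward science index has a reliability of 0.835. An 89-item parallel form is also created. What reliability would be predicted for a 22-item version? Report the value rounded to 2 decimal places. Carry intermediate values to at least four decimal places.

The 89-item form is not needed; work directly from the 30-item form with n = 22/30 = 0.7333.
r_{22} = n·r / (1 + (n − 1)·r) = 0.6123 / 0.7773 ≈ 0.7877

0.79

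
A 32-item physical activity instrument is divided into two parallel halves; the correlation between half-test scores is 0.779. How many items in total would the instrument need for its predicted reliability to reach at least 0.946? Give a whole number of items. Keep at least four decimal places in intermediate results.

Corrected full-test reliability: r_full = 2 × 0.779 / (1 + 0.779) ≈ 0.8758
Solve Spearman-Brown for n: n = 0.946(1 − 0.8758) / [0.8758(1 − 0.946)] = 2.4844
Required items = 2.4844 × 32 = 79.50, so 80 items.

80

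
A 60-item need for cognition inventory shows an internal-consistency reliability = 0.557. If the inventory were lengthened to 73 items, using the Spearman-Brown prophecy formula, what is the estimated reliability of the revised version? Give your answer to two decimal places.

0.60

n = 73/60 = 1.2167
Apply the Spearman-Brown prophecy formula, r' = nr / [1 + (n − 1)r]:
r_new = 1.2167·0.557 / [1 + (1.2167 − 1)·0.557]
     = 0.6777 / 1.1207 = 0.6047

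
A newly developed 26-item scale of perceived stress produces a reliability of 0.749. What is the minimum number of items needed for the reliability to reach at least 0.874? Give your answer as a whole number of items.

61

Rearranging the Spearman-Brown formula for n,
n = r_target (1 − r_old) / [ r_old (1 − r_target) ]
n = 0.874(1 − 0.749) / [0.749(1 − 0.874)]
n = 0.219374 / 0.094374 ≈ 2.3245
2.3245 × 26 = 60.44 → 61 items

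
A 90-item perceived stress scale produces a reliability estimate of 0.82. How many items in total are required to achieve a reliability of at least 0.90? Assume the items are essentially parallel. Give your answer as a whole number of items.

178

Invert Spearman-Brown to solve for n:
n = r*(1 − r) / [ r (1 − r*) ]
n = 0.90 × (1 − 0.82) / [ 0.82 × (1 − 0.90) ]
n = 0.1620 / 0.0820 ≈ 1.9756
So the test needs 1.9756 × 90 ≈ 177.80 items; rounding up, 178.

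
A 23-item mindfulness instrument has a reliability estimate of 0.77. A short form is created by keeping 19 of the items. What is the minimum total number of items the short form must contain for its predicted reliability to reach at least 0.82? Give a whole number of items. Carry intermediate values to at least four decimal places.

Short-form reliability: n = 19/23 = 0.8261; r_19 = n·r/(1+(n−1)r) ≈ 0.7344
Length factor from the short form to reach 0.82: n' = 0.82(1 − 0.7344) / [0.7344(1 − 0.82)] ≈ 1.6475
Items = 1.6475 × 19 ≈ 31.30 → 32

32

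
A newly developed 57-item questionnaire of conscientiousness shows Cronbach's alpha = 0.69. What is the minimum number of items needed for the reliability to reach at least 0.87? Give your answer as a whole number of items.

172

Rearranging the Spearman-Brown formula for n,
n = r_target (1 − r_old) / [ r_old (1 − r_target) ]
n = 0.87(1 − 0.69) / [0.69(1 − 0.87)]
n = 0.2697 / 0.0897 ≈ 3.0067
Items needed = n × 57 = 3.0067 × 57 ≈ 171.38 → round up to 172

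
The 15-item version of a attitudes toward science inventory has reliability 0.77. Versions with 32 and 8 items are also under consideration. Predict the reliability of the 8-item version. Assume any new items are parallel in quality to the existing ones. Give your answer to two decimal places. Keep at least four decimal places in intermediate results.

The 32-item form is not needed; work directly from the 15-item form with n = 8/15 = 0.5333.
r_{8} = n·r / (1 + (n − 1)·r) = 0.4106 / 0.6406 ≈ 0.6410

0.64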